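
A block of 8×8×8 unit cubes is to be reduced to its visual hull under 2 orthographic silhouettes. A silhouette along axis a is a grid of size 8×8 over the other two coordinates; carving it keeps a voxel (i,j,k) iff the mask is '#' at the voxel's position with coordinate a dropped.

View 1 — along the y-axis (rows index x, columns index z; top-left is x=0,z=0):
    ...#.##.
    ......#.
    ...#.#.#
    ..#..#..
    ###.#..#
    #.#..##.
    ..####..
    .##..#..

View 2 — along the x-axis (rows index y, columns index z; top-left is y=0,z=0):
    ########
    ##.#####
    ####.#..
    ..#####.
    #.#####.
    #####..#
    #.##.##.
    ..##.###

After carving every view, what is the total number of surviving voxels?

full grid |V| = 512
V1 y: intersect with XZ mask (25 set) -- 200 left
V2 x: intersect with YZ mask (47 set) -- 157 left

remaining voxels: 157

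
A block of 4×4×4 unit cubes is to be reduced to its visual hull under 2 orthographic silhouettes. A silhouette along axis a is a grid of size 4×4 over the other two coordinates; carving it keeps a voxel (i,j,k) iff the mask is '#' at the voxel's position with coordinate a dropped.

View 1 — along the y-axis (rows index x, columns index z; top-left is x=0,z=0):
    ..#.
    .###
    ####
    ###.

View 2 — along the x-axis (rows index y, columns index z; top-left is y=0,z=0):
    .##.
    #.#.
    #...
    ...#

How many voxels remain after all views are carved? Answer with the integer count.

remaining voxels: 17

start: 4×4×4 = 64 voxels
[1] y-view keeps 11 columns → grid now 44
[2] x-view keeps 6 columns → grid now 17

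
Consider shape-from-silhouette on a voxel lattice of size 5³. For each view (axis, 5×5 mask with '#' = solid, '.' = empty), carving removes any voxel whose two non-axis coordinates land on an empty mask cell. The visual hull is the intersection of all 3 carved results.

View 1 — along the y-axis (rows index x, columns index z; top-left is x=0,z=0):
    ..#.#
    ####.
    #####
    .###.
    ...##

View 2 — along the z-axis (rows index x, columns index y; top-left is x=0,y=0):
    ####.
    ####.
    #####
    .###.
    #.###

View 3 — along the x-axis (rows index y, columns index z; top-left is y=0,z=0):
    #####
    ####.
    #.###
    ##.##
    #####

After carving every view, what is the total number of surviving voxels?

initial block: 5^3 = 125
carve view 1 (along y, XZ-mask fill 16/25): 80 voxels remain
carve view 2 (along z, XY-mask fill 20/25): 66 voxels remain
carve view 3 (along x, YZ-mask fill 22/25): 57 voxels remain

remaining voxels: 57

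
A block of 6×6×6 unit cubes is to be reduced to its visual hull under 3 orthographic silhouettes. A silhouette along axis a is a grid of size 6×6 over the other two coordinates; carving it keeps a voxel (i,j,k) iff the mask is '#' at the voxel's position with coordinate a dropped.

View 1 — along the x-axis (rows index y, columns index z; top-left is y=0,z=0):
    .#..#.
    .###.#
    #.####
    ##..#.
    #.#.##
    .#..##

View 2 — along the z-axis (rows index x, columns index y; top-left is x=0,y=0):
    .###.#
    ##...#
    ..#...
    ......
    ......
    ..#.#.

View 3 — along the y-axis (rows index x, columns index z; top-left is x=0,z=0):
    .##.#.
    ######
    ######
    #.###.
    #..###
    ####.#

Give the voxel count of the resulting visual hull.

before carving: 216 voxels (6×6×6)
step 1: project along x, AND mask (21/36) → |grid| = 126
step 2: project along z, AND mask (10/36) → |grid| = 38
step 3: project along y, AND mask (28/36) → |grid| = 29

remaining voxels: 29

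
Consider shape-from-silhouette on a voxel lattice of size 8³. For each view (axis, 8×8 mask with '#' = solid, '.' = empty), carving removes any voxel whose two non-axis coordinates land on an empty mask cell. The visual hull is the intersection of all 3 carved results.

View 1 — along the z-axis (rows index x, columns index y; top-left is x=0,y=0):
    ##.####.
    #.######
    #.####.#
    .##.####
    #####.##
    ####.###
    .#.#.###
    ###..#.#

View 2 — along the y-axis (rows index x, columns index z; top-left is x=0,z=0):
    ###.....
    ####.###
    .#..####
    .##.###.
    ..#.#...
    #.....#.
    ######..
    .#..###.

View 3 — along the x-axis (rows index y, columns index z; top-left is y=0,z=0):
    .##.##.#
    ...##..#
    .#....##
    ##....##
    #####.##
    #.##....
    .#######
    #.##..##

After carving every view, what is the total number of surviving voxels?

voxel count = 110

start: 8×8×8 = 512 voxels
V1 z: intersect with XY mask (49 set) -- 392 left
V2 y: intersect with XZ mask (34 set) -- 205 left
V3 x: intersect with YZ mask (37 set) -- 110 left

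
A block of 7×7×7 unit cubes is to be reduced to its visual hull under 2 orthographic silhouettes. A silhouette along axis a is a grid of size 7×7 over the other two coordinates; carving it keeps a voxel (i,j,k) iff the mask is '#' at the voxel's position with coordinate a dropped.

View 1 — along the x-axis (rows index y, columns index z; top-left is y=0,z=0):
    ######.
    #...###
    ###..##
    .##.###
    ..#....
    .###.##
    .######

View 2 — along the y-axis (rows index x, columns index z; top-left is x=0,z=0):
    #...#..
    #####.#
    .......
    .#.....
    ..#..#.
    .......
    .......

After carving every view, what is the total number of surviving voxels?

initial block: 7^3 = 343
carve view 1 (along x, YZ-mask fill 32/49): 224 voxels remain
carve view 2 (along y, XZ-mask fill 11/49): 50 voxels remain

voxel count = 50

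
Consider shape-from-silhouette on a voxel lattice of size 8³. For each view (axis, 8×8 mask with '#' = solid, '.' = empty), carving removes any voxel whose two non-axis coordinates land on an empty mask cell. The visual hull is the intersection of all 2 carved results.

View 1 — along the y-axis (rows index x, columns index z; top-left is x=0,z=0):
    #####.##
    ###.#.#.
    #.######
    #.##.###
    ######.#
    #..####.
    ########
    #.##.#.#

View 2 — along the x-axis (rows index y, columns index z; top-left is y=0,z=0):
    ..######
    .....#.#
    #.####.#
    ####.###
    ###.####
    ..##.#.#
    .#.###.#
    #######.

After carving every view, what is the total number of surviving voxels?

initial block: 8^3 = 512
step 1: project along y, AND mask (50/64) → |grid| = 400
step 2: project along x, AND mask (44/64) → |grid| = 276

remaining voxels: 276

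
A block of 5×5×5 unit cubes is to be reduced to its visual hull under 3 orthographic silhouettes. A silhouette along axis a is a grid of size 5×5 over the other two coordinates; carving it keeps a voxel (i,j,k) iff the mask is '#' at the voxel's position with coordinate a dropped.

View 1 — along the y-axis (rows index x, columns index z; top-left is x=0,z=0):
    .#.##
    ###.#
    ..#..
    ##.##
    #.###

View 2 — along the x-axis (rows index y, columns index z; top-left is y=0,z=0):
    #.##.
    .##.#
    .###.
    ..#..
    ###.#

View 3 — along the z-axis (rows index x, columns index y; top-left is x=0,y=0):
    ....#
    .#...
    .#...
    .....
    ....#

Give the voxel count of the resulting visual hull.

9 voxels

full grid |V| = 125
  1. axis=1 (XZ plane), |mask|=16  ⇒  voxels=80
  2. axis=0 (YZ plane), |mask|=14  ⇒  voxels=44
  3. axis=2 (XY plane), |mask|=4  ⇒  voxels=9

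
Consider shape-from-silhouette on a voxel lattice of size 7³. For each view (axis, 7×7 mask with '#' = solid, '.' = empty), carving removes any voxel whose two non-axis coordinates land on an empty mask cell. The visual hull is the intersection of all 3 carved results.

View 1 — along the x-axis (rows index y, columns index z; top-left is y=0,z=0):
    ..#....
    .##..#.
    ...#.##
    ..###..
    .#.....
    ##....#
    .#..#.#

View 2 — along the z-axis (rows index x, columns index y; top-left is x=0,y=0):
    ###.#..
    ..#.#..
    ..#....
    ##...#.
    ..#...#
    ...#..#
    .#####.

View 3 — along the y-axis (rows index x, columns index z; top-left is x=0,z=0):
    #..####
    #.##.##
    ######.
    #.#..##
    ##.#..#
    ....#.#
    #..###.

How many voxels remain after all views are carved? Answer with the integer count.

start: 7×7×7 = 343 voxels
after view 1 [x-axis, 17 of 49 cells solid] → remaining = 119
after view 2 [z-axis, 19 of 49 cells solid] → remaining = 47
after view 3 [y-axis, 30 of 49 cells solid] → remaining = 27

voxel count = 27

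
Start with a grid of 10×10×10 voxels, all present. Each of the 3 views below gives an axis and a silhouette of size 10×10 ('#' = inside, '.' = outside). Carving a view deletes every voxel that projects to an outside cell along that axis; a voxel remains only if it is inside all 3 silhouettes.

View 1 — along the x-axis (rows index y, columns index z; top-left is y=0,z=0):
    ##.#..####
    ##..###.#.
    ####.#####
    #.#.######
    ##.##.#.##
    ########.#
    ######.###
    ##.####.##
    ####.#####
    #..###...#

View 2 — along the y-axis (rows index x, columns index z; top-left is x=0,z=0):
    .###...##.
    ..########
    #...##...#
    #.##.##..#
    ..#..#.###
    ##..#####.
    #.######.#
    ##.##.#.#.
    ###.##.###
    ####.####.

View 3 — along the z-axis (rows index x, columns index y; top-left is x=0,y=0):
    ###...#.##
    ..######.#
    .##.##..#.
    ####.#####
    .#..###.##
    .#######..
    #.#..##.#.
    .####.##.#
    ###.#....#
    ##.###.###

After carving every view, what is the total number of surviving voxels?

initial block: 10^3 = 1000
step 1: project along x, AND mask (77/100) → |grid| = 770
step 2: project along y, AND mask (65/100) → |grid| = 499
step 3: project along z, AND mask (65/100) → |grid| = 326

326 voxels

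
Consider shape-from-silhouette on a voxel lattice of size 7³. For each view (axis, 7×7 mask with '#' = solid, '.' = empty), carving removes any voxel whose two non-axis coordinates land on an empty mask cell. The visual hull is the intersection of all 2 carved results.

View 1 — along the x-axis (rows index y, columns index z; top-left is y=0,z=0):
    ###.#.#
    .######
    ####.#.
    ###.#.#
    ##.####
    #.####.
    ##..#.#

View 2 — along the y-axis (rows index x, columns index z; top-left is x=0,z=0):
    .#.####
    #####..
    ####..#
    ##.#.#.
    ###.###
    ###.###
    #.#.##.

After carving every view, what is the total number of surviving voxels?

|visual hull| = 183

full grid |V| = 343
  1. axis=0 (YZ plane), |mask|=36  ⇒  voxels=252
  2. axis=1 (XZ plane), |mask|=35  ⇒  voxels=183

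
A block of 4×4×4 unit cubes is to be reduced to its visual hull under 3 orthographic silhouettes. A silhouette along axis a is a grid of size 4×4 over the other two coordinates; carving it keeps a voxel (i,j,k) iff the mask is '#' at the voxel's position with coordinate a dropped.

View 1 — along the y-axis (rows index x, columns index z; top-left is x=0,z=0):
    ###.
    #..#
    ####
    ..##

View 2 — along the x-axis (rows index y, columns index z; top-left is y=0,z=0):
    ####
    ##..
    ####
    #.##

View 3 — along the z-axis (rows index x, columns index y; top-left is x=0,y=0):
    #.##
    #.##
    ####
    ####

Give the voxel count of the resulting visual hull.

voxel count = 33

start: 4×4×4 = 64 voxels
  1. axis=1 (XZ plane), |mask|=11  ⇒  voxels=44
  2. axis=0 (YZ plane), |mask|=13  ⇒  voxels=36
  3. axis=2 (XY plane), |mask|=14  ⇒  voxels=33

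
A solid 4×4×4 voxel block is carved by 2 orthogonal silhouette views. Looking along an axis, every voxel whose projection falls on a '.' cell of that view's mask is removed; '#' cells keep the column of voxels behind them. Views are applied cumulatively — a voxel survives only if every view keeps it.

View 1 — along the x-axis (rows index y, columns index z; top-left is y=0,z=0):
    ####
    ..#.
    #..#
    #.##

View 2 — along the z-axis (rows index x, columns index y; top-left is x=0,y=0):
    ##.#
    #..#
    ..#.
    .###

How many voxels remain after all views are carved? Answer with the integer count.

before carving: 64 voxels (4×4×4)
after view 1 [x-axis, 10 of 16 cells solid] → remaining = 40
after view 2 [z-axis, 9 of 16 cells solid] → remaining = 23

|visual hull| = 23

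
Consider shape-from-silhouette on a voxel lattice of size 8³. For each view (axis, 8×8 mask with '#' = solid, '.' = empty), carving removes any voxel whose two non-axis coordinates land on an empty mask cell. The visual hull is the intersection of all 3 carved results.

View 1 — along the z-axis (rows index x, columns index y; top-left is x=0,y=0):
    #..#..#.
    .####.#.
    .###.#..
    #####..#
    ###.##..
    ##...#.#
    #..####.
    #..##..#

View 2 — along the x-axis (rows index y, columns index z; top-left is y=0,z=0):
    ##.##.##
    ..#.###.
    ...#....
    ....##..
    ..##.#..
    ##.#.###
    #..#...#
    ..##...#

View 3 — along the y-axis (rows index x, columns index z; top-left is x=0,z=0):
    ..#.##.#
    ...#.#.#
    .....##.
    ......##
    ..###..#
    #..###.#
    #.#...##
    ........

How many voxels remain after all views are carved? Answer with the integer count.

52 voxels

start: 8×8×8 = 512 voxels
  1. axis=2 (XY plane), |mask|=36  ⇒  voxels=288
  2. axis=0 (YZ plane), |mask|=28  ⇒  voxels=129
  3. axis=1 (XZ plane), |mask|=24  ⇒  voxels=52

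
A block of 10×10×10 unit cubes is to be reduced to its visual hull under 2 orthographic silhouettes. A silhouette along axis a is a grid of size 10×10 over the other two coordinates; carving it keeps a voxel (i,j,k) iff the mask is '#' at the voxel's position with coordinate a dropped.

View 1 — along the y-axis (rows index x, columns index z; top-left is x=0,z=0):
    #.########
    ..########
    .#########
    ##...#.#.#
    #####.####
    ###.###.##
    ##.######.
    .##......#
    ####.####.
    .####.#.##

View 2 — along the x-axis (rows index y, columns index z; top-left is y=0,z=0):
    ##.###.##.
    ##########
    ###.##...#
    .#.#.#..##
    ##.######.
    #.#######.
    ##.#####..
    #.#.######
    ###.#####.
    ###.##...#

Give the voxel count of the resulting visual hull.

|visual hull| = 534

full grid |V| = 1000
carve view 1 (along y, XZ-mask fill 74/100): 740 voxels remain
carve view 2 (along x, YZ-mask fill 73/100): 534 voxels remain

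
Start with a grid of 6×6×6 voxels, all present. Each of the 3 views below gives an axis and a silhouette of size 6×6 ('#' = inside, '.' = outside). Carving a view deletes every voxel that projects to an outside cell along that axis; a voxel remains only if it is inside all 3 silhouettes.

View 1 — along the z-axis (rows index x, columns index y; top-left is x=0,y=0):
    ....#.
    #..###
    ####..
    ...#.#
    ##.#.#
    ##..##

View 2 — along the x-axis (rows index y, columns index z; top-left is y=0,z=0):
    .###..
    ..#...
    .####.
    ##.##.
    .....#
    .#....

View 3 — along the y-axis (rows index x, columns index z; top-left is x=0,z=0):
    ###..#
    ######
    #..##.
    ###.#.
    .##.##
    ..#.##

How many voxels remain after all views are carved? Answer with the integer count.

remaining voxels: 29

before carving: 216 voxels (6×6×6)
[1] z-view keeps 19 columns → grid now 114
[2] x-view keeps 14 columns → grid now 42
[3] y-view keeps 24 columns → grid now 29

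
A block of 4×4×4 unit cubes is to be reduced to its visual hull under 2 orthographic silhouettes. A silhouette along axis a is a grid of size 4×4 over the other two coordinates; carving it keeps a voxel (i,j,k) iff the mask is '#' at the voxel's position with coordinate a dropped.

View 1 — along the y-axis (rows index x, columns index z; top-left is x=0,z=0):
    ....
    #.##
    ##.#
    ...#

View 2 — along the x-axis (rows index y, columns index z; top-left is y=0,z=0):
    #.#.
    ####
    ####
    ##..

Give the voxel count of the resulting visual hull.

20 voxels

initial block: 4^3 = 64
  1. axis=1 (XZ plane), |mask|=7  ⇒  voxels=28
  2. axis=0 (YZ plane), |mask|=12  ⇒  voxels=20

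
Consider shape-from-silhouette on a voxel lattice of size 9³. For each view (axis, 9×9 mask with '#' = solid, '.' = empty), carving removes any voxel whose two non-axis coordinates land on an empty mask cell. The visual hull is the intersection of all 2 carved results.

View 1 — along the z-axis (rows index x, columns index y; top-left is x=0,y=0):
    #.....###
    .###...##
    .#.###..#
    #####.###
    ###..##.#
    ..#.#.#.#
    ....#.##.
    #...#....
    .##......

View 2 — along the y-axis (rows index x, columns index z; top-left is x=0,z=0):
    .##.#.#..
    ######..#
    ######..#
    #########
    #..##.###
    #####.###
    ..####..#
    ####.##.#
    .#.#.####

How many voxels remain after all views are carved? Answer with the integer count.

voxel count = 267

initial block: 9^3 = 729
  1. axis=2 (XY plane), |mask|=39  ⇒  voxels=351
  2. axis=1 (XZ plane), |mask|=59  ⇒  voxels=267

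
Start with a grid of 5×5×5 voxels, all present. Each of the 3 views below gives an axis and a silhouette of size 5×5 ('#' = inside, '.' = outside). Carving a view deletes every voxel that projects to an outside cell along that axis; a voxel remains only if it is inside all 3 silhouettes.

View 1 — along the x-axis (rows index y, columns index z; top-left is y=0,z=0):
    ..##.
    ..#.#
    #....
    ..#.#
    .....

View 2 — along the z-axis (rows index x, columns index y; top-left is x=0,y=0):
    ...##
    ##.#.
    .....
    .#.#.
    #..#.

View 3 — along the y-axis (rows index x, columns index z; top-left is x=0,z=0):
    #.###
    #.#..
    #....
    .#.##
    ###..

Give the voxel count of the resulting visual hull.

full grid |V| = 125
step 1: project along x, AND mask (7/25) → |grid| = 35
step 2: project along z, AND mask (9/25) → |grid| = 16
step 3: project along y, AND mask (13/25) → |grid| = 9

voxel count = 9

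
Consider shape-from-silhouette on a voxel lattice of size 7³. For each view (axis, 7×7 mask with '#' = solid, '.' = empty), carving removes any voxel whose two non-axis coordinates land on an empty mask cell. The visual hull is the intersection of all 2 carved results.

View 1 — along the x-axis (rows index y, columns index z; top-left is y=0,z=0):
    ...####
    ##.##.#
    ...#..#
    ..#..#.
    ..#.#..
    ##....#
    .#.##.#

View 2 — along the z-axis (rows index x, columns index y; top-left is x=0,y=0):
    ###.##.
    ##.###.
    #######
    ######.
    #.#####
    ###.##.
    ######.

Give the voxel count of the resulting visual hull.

remaining voxels: 123

initial block: 7^3 = 343
V1 x: intersect with YZ mask (22 set) -- 154 left
V2 z: intersect with XY mask (40 set) -- 123 left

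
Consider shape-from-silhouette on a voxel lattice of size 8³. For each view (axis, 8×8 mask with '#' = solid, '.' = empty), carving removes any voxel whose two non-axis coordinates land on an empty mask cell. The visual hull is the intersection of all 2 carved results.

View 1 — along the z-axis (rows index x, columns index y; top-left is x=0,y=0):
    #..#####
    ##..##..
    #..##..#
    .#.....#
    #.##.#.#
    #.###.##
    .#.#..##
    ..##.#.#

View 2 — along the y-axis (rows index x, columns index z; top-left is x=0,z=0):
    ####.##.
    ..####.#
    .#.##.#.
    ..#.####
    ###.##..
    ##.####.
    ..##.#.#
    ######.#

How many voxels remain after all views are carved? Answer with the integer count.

before carving: 512 voxels (8×8×8)
  1. axis=2 (XY plane), |mask|=35  ⇒  voxels=280
  2. axis=1 (XZ plane), |mask|=42  ⇒  voxels=187

voxel count = 187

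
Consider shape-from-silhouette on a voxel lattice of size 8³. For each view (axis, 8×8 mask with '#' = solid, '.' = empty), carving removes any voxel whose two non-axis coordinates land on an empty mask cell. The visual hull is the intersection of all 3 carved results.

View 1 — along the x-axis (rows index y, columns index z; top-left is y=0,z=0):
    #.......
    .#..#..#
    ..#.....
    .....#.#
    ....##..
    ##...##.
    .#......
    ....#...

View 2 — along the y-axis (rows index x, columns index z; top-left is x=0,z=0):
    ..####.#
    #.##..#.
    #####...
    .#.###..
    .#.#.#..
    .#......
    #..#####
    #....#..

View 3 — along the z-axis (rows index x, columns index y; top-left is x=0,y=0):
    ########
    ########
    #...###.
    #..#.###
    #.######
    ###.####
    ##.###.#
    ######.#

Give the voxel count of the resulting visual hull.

47 voxels

start: 8×8×8 = 512 voxels
after view 1 [x-axis, 15 of 64 cells solid] → remaining = 120
after view 2 [y-axis, 30 of 64 cells solid] → remaining = 56
after view 3 [z-axis, 52 of 64 cells solid] → remaining = 47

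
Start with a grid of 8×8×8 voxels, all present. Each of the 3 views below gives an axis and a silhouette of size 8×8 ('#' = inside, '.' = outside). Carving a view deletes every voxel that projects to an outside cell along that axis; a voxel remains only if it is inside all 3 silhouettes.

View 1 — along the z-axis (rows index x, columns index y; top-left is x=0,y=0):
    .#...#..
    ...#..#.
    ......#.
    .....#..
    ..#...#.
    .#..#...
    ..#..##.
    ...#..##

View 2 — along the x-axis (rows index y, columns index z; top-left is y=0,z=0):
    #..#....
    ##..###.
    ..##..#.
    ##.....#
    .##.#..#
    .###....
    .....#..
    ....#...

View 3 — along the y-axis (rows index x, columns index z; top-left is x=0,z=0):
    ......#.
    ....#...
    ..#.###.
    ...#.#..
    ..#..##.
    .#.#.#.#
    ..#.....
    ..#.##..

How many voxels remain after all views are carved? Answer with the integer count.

14 voxels

before carving: 512 voxels (8×8×8)
  1. axis=2 (XY plane), |mask|=16  ⇒  voxels=128
  2. axis=0 (YZ plane), |mask|=22  ⇒  voxels=41
  3. axis=1 (XZ plane), |mask|=19  ⇒  voxels=14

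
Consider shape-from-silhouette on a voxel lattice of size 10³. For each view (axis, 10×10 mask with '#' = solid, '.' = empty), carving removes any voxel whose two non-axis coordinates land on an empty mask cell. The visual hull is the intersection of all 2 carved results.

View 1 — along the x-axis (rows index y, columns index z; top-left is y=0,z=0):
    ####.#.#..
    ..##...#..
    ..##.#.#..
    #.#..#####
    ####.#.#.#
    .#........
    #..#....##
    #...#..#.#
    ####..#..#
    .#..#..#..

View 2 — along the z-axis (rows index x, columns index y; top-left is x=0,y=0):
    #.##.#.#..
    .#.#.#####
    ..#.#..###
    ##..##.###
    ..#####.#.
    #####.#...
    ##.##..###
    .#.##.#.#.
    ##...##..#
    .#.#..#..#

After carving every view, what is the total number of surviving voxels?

full grid |V| = 1000
carve view 1 (along x, YZ-mask fill 45/100): 450 voxels remain
carve view 2 (along z, XY-mask fill 57/100): 261 voxels remain

261 voxels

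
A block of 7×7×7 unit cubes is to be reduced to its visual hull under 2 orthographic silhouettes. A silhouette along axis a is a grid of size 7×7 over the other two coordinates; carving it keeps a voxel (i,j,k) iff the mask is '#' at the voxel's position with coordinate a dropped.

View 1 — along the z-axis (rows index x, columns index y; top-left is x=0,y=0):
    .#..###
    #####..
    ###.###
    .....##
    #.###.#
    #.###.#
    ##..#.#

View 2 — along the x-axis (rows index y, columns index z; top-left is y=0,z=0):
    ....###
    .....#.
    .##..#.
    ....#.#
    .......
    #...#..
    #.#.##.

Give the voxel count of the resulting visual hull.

voxel count = 67

before carving: 343 voxels (7×7×7)
after view 1 [z-axis, 31 of 49 cells solid] → remaining = 217
after view 2 [x-axis, 15 of 49 cells solid] → remaining = 67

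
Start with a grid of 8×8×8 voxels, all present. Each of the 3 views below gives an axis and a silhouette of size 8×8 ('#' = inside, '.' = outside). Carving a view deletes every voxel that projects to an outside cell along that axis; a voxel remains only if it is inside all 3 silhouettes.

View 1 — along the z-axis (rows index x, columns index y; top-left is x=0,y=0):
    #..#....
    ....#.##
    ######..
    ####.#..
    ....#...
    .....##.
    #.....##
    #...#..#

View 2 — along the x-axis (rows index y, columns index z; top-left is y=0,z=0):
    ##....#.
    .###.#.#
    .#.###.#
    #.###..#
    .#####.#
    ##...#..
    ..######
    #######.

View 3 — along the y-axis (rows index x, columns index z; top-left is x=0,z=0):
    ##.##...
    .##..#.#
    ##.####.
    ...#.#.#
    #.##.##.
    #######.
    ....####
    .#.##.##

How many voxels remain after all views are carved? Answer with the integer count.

|visual hull| = 73

start: 8×8×8 = 512 voxels
carve view 1 (along z, XY-mask fill 25/64): 200 voxels remain
carve view 2 (along x, YZ-mask fill 40/64): 122 voxels remain
carve view 3 (along y, XZ-mask fill 38/64): 73 voxels remain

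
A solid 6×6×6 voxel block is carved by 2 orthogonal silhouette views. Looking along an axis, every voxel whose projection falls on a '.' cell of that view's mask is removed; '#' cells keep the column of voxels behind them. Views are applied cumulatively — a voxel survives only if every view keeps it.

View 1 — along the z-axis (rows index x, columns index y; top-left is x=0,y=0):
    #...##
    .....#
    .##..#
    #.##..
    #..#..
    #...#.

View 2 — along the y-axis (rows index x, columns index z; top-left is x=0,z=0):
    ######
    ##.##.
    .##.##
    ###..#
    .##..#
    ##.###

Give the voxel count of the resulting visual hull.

|visual hull| = 62

full grid |V| = 216
after view 1 [z-axis, 14 of 36 cells solid] → remaining = 84
after view 2 [y-axis, 26 of 36 cells solid] → remaining = 62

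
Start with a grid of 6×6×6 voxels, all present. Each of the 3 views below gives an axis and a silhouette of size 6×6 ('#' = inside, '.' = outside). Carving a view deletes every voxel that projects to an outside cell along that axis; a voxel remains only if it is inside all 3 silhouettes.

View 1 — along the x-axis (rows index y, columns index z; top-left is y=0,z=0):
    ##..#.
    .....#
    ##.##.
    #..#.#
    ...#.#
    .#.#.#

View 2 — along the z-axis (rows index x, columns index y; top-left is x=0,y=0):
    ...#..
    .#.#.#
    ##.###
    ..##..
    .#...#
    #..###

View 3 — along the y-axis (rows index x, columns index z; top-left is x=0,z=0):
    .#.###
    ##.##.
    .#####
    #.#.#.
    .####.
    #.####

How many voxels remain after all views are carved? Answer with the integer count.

30 voxels

full grid |V| = 216
  1. axis=0 (YZ plane), |mask|=16  ⇒  voxels=96
  2. axis=2 (XY plane), |mask|=17  ⇒  voxels=44
  3. axis=1 (XZ plane), |mask|=25  ⇒  voxels=30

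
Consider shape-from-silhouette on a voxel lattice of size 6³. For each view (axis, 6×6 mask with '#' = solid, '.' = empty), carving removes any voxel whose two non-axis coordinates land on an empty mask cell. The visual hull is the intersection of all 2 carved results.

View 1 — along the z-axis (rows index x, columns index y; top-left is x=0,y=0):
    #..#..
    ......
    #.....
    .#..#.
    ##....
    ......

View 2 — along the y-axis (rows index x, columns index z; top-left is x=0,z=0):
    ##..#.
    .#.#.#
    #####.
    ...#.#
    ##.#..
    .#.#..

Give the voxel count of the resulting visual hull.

voxel count = 21

start: 6×6×6 = 216 voxels
  1. axis=2 (XY plane), |mask|=7  ⇒  voxels=42
  2. axis=1 (XZ plane), |mask|=18  ⇒  voxels=21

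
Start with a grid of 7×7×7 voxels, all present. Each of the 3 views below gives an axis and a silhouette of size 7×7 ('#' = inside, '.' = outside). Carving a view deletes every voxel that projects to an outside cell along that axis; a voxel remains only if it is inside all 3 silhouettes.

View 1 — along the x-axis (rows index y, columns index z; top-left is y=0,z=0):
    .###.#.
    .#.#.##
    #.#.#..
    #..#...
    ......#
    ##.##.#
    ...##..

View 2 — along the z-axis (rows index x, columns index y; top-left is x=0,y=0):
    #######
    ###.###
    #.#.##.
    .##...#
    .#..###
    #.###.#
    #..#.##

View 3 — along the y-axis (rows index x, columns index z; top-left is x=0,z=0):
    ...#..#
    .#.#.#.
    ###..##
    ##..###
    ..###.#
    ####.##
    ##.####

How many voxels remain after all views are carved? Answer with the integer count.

before carving: 343 voxels (7×7×7)
carve view 1 (along x, YZ-mask fill 21/49): 147 voxels remain
carve view 2 (along z, XY-mask fill 33/49): 99 voxels remain
carve view 3 (along y, XZ-mask fill 31/49): 62 voxels remain

|visual hull| = 62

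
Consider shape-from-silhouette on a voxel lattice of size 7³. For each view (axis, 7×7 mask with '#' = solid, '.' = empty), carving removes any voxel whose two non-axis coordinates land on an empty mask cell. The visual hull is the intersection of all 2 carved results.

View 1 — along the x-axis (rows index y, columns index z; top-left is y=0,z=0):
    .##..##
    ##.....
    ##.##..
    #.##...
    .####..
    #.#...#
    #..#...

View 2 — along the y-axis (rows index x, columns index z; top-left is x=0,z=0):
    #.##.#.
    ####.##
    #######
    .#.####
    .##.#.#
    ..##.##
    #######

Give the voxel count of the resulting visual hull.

full grid |V| = 343
[1] x-view keeps 22 columns → grid now 154
[2] y-view keeps 37 columns → grid now 114

voxel count = 114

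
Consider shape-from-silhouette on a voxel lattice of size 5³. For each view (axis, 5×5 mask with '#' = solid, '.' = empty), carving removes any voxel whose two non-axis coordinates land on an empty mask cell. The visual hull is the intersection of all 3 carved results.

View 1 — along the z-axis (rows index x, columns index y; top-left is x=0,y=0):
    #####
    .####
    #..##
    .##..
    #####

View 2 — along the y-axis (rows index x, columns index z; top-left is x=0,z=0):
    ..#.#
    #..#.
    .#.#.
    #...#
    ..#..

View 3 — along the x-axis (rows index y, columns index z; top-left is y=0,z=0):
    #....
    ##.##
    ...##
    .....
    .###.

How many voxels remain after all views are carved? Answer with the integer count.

before carving: 125 voxels (5×5×5)
after view 1 [z-axis, 19 of 25 cells solid] → remaining = 95
after view 2 [y-axis, 9 of 25 cells solid] → remaining = 33
after view 3 [x-axis, 10 of 25 cells solid] → remaining = 13

13 voxels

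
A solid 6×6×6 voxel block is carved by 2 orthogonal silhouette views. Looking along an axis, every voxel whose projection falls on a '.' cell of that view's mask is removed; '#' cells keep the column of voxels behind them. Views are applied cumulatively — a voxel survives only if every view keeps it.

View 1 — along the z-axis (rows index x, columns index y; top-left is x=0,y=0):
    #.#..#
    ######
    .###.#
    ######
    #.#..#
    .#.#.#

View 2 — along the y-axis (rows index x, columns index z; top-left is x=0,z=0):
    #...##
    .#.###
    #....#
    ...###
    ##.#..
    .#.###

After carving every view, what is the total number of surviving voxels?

remaining voxels: 80

full grid |V| = 216
[1] z-view keeps 25 columns → grid now 150
[2] y-view keeps 19 columns → grid now 80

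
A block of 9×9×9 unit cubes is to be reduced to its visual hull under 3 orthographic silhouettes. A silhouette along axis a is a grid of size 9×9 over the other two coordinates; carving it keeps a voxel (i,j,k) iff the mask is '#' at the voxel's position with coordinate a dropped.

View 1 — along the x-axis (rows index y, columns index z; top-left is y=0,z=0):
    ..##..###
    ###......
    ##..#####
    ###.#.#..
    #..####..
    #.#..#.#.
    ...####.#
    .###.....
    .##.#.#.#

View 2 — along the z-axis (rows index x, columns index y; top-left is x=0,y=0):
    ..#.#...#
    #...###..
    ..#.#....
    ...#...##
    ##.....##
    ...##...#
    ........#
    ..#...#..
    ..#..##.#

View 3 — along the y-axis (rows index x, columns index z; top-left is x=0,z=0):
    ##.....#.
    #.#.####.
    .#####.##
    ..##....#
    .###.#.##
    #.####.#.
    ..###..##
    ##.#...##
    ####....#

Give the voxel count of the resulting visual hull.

72 voxels

start: 9×9×9 = 729 voxels
  1. axis=0 (YZ plane), |mask|=42  ⇒  voxels=378
  2. axis=2 (XY plane), |mask|=26  ⇒  voxels=130
  3. axis=1 (XZ plane), |mask|=46  ⇒  voxels=72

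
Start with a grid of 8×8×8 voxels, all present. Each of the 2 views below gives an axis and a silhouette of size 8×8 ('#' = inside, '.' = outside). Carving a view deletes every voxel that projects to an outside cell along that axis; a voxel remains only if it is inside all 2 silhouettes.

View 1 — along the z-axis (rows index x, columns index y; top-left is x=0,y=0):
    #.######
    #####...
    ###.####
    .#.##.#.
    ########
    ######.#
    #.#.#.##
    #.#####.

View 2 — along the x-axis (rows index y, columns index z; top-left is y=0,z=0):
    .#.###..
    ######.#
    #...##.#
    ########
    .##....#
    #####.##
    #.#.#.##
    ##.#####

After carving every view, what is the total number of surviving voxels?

|visual hull| = 263

before carving: 512 voxels (8×8×8)
after view 1 [z-axis, 49 of 64 cells solid] → remaining = 392
after view 2 [x-axis, 45 of 64 cells solid] → remaining = 263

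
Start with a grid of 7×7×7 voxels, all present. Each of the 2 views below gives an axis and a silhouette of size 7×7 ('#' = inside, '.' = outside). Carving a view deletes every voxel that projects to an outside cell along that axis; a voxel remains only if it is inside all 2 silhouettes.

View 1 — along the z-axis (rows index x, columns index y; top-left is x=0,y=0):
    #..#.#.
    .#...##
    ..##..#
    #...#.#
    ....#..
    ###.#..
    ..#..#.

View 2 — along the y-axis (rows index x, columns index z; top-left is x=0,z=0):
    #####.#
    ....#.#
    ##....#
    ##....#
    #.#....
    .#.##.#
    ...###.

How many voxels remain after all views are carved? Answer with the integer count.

initial block: 7^3 = 343
  1. axis=2 (XY plane), |mask|=19  ⇒  voxels=133
  2. axis=1 (XZ plane), |mask|=23  ⇒  voxels=66

voxel count = 66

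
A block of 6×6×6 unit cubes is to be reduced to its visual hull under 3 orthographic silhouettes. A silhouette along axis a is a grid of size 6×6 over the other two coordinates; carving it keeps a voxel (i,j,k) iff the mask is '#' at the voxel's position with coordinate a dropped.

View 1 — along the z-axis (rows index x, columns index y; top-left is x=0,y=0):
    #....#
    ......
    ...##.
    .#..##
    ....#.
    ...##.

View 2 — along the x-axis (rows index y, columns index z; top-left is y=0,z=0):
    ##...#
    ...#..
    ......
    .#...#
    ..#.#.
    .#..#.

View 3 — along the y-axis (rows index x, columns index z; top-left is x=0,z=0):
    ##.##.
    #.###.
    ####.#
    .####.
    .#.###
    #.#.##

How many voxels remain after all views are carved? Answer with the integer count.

remaining voxels: 16

start: 6×6×6 = 216 voxels
  1. axis=2 (XY plane), |mask|=10  ⇒  voxels=60
  2. axis=0 (YZ plane), |mask|=10  ⇒  voxels=20
  3. axis=1 (XZ plane), |mask|=25  ⇒  voxels=16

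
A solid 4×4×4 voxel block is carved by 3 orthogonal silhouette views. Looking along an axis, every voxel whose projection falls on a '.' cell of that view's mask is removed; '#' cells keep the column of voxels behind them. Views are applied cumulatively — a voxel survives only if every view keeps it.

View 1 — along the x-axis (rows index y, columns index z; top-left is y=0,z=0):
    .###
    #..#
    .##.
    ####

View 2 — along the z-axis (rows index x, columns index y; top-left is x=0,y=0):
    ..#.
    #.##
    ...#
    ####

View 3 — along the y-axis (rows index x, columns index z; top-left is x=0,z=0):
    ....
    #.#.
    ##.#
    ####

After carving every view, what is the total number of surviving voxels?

18 voxels

initial block: 4^3 = 64
  1. axis=0 (YZ plane), |mask|=11  ⇒  voxels=44
  2. axis=2 (XY plane), |mask|=9  ⇒  voxels=26
  3. axis=1 (XZ plane), |mask|=9  ⇒  voxels=18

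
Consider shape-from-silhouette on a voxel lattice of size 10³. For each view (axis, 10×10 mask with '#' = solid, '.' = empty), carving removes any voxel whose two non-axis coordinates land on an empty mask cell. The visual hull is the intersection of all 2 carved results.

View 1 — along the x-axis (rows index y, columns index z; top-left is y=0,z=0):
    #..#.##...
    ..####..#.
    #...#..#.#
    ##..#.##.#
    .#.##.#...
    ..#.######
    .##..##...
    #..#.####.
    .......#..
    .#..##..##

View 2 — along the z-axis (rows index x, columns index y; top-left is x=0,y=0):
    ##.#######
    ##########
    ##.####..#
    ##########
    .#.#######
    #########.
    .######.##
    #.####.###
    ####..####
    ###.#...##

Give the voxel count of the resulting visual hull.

full grid |V| = 1000
step 1: project along x, AND mask (46/100) → |grid| = 460
step 2: project along z, AND mask (83/100) → |grid| = 379

|visual hull| = 379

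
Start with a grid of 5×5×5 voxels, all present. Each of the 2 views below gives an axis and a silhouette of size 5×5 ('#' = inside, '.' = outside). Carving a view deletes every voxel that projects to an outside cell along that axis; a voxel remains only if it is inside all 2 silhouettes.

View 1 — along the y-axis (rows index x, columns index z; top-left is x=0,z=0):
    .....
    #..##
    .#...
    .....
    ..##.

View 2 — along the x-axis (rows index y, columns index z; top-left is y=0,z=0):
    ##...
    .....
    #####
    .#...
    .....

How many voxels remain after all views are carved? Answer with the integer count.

voxel count = 9

before carving: 125 voxels (5×5×5)
V1 y: intersect with XZ mask (6 set) -- 30 left
V2 x: intersect with YZ mask (8 set) -- 9 left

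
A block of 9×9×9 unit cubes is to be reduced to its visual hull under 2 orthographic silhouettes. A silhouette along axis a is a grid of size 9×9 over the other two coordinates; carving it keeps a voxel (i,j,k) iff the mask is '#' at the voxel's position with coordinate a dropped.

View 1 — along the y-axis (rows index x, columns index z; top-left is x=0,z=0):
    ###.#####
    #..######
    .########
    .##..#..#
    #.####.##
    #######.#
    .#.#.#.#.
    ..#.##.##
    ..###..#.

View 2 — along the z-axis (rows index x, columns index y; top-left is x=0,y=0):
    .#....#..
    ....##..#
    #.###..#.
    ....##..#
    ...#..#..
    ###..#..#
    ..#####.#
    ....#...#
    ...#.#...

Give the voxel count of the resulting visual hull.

185 voxels

initial block: 9^3 = 729
carve view 1 (along y, XZ-mask fill 55/81): 495 voxels remain
carve view 2 (along z, XY-mask fill 30/81): 185 voxels remain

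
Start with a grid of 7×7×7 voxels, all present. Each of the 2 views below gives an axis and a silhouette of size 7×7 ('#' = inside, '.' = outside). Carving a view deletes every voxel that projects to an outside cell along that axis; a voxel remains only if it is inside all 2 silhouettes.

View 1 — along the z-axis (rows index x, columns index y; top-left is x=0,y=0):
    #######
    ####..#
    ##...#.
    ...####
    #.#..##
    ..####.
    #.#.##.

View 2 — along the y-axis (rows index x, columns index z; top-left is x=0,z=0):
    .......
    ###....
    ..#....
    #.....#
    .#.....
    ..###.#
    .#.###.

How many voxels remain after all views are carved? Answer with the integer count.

|visual hull| = 62

before carving: 343 voxels (7×7×7)
[1] z-view keeps 31 columns → grid now 217
[2] y-view keeps 15 columns → grid now 62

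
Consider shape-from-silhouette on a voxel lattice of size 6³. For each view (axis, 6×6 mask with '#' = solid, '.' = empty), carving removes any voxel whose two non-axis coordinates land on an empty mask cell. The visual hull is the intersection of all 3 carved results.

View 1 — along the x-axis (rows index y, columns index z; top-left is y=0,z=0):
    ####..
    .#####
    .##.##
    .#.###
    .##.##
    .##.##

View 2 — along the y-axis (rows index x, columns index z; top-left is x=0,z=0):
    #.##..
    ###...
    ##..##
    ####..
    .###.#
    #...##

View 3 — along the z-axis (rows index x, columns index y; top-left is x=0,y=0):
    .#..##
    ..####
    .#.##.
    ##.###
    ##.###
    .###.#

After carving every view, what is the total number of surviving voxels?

57 voxels

before carving: 216 voxels (6×6×6)
V1 x: intersect with YZ mask (25 set) -- 150 left
V2 y: intersect with XZ mask (21 set) -- 83 left
V3 z: intersect with XY mask (24 set) -- 57 left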